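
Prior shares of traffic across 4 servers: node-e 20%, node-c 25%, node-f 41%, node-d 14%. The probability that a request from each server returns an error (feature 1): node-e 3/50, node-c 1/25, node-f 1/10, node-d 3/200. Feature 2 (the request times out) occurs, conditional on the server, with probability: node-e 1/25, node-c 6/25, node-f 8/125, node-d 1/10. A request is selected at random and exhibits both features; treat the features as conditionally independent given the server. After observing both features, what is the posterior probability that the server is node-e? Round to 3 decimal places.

Prior × likelihood for each hypothesis:
  node-e: 0.2 × 0.06 × 0.04 = 0.00048
  node-c: 0.25 × 0.04 × 0.24 = 0.0024
  node-f: 0.41 × 0.1 × 0.064 = 0.002624
  node-d: 0.14 × 0.015 × 0.1 = 0.00021
Normalizing constant = 0.005714.
P(node-e | evidence) = 0.00048 / 0.005714 ≈ 0.084.

0.084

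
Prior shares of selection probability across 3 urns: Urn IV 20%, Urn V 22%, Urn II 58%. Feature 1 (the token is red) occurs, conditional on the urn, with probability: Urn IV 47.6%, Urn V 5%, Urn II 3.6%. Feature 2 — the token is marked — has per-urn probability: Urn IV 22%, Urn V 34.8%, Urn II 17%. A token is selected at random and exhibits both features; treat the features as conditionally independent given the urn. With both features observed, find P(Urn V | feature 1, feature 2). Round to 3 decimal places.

0.135

By Bayes' rule, posterior ∝ prior × likelihood:
  Urn IV: 0.2 × 0.476 × 0.22 = 0.020944
  Urn V: 0.22 × 0.05 × 0.348 = 0.003828
  Urn II: 0.58 × 0.036 × 0.17 = 0.0035496
Total = 0.0283216.
P(Urn V | evidence) = 0.003828 / 0.0283216 ≈ 0.135.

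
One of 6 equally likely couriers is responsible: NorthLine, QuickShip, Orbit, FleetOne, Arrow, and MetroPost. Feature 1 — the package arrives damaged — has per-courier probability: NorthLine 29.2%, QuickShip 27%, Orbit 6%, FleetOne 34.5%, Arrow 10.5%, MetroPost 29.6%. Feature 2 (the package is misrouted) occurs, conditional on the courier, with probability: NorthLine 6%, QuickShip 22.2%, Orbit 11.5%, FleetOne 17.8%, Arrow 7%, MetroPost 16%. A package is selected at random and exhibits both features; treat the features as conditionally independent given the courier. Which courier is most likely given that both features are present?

With a uniform prior (1/6 each), posterior ∝ likelihood:
  NorthLine: 0.292 × 0.06 = 0.01752
  QuickShip: 0.27 × 0.222 = 0.05994
  Orbit: 0.06 × 0.115 = 0.0069
  FleetOne: 0.345 × 0.178 = 0.06141
  Arrow: 0.105 × 0.07 = 0.00735
  MetroPost: 0.296 × 0.16 = 0.04736
Normalizing constant = 0.20048.
Largest term belongs to FleetOne, so FleetOne is most probable.

FleetOne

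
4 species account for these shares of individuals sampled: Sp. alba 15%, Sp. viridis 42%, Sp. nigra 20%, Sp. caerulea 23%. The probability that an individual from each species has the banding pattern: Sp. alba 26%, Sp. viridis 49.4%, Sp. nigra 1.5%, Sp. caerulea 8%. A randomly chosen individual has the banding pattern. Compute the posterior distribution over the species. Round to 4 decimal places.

By Bayes' rule, posterior ∝ prior × likelihood:
  Sp. alba: 0.15 × 0.26 = 0.039
  Sp. viridis: 0.42 × 0.494 = 0.20748
  Sp. nigra: 0.2 × 0.015 = 0.003
  Sp. caerulea: 0.23 × 0.08 = 0.0184
Total = 0.26788.
P(Sp. alba | banded) = 0.039/0.26788 ≈ 0.1456
P(Sp. viridis | banded) = 0.20748/0.26788 ≈ 0.7745
P(Sp. nigra | banded) = 0.003/0.26788 ≈ 0.0112
P(Sp. caerulea | banded) = 0.0184/0.26788 ≈ 0.0687
(Check: 0.1456+0.7745+0.0112+0.0687 = 1.0000.)

Sp. alba 0.1456, Sp. viridis 0.7745, Sp. nigra 0.0112, Sp. caerulea 0.0687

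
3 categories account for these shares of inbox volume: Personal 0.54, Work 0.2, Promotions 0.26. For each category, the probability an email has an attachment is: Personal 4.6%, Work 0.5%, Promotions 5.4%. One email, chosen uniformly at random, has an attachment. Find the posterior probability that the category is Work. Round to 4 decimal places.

0.0251

Compute prior × likelihood for every hypothesis:
  Personal: 0.54 × 0.046 = 0.02484
  Work: 0.2 × 0.005 = 0.001
  Promotions: 0.26 × 0.054 = 0.01404
Sum = 0.03988.
P(Work | evidence) = 0.001 / 0.03988 ≈ 0.0251.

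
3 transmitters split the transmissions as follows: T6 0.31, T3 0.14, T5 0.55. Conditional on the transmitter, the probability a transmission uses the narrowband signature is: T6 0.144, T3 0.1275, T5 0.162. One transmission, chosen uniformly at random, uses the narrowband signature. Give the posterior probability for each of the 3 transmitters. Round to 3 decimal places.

Unnormalized posteriors (prior × likelihood):
  T6: 0.31 × 0.144 = 0.04464
  T3: 0.14 × 0.1275 = 0.01785
  T5: 0.55 × 0.162 = 0.0891
Total = 0.15159.
P(T6 | narrowband) = 0.04464/0.15159 ≈ 0.294
P(T3 | narrowband) = 0.01785/0.15159 ≈ 0.118
P(T5 | narrowband) = 0.0891/0.15159 ≈ 0.588

T6 0.294, T3 0.118, T5 0.588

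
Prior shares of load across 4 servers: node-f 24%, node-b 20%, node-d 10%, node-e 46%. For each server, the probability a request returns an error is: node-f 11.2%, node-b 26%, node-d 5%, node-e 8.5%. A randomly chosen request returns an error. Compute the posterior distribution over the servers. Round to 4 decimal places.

Unnormalized posteriors (prior × likelihood):
  node-f: 0.24 × 0.112 = 0.02688
  node-b: 0.2 × 0.26 = 0.052
  node-d: 0.1 × 0.05 = 0.005
  node-e: 0.46 × 0.085 = 0.0391
Normalizing constant = 0.12298.
P(node-f | error) = 0.02688/0.12298 ≈ 0.2186
P(node-b | error) = 0.052/0.12298 ≈ 0.4228
P(node-d | error) = 0.005/0.12298 ≈ 0.0407
P(node-e | error) = 0.0391/0.12298 ≈ 0.3179
(Check: 0.2186+0.4228+0.0407+0.3179 = 1.0000.)

node-f 0.2186, node-b 0.4228, node-d 0.0407, node-e 0.3179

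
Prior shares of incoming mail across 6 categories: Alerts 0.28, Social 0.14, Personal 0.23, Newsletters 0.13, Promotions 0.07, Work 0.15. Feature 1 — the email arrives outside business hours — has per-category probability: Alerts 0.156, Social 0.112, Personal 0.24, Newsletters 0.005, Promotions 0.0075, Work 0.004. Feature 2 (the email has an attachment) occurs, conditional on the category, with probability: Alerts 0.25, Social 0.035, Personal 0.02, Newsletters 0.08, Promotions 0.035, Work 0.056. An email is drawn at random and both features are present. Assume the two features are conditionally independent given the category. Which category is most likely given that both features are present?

Alerts

Prior × likelihood for each hypothesis:
  Alerts: 0.28 × 0.156 × 0.25 = 0.01092
  Social: 0.14 × 0.112 × 0.035 = 0.0005488
  Personal: 0.23 × 0.24 × 0.02 = 0.001104
  Newsletters: 0.13 × 0.005 × 0.08 = 0.000052
  Promotions: 0.07 × 0.0075 × 0.035 = 0.000018375
  Work: 0.15 × 0.004 × 0.056 = 0.0000336
Total = 0.012676775.
Largest term belongs to Alerts, so Alerts is most probable.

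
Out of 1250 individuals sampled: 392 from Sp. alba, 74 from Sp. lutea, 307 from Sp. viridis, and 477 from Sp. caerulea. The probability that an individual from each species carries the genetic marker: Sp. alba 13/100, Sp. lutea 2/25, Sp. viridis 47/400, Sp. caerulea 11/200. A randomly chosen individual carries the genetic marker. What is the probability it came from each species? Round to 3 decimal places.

Sp. alba 0.428, Sp. lutea 0.050, Sp. viridis 0.303, Sp. caerulea 0.220

By Bayes' rule, posterior ∝ prior × likelihood:
  Sp. alba: 0.3136 × 0.13 = 0.040768
  Sp. lutea: 0.0592 × 0.08 = 0.004736
  Sp. viridis: 0.2456 × 0.1175 = 0.028858
  Sp. caerulea: 0.3816 × 0.055 = 0.020988
Normalizing constant = 0.09535.
P(Sp. alba | marker) = 0.040768/0.09535 ≈ 0.428
P(Sp. lutea | marker) = 0.004736/0.09535 ≈ 0.050
P(Sp. viridis | marker) = 0.028858/0.09535 ≈ 0.303
P(Sp. caerulea | marker) = 0.020988/0.09535 ≈ 0.220
(Check: 0.428+0.050+0.303+0.220 = 1.001.)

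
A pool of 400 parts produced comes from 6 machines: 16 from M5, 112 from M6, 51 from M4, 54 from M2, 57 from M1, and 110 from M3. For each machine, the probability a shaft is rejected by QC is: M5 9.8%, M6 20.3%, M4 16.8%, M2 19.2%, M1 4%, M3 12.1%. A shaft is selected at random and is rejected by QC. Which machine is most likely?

M6

Unnormalized posteriors (prior × likelihood):
  M5: 0.04 × 0.098 = 0.00392
  M6: 0.28 × 0.203 = 0.05684
  M4: 0.1275 × 0.168 = 0.02142
  M2: 0.135 × 0.192 = 0.02592
  M1: 0.1425 × 0.04 = 0.0057
  M3: 0.275 × 0.121 = 0.033275
Normalizing constant = 0.147075.
Largest term belongs to M6, so M6 is most probable.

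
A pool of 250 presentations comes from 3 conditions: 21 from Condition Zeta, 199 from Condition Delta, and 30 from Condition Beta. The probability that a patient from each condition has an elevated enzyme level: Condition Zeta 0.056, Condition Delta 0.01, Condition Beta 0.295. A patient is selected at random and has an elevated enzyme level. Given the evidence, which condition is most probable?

Condition Beta

Unnormalized posteriors (prior × likelihood):
  Condition Zeta: 0.084 × 0.056 = 0.004704
  Condition Delta: 0.796 × 0.01 = 0.00796
  Condition Beta: 0.12 × 0.295 = 0.0354
Normalizing constant = 0.048064.
Largest term belongs to Condition Beta, so Condition Beta is most probable.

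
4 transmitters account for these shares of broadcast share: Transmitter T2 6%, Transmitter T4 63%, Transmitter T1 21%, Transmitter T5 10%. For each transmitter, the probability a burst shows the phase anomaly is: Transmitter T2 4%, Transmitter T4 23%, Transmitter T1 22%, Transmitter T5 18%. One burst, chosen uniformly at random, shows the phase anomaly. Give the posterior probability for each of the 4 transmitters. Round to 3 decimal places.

By Bayes' rule, posterior ∝ prior × likelihood:
  Transmitter T2: 0.06 × 0.04 = 0.0024
  Transmitter T4: 0.63 × 0.23 = 0.1449
  Transmitter T1: 0.21 × 0.22 = 0.0462
  Transmitter T5: 0.1 × 0.18 = 0.018
Total = 0.2115.
P(Transmitter T2 | anomaly) = 0.0024/0.2115 ≈ 0.011
P(Transmitter T4 | anomaly) = 0.1449/0.2115 ≈ 0.685
P(Transmitter T1 | anomaly) = 0.0462/0.2115 ≈ 0.218
P(Transmitter T5 | anomaly) = 0.018/0.2115 ≈ 0.085

Transmitter T2 0.011, Transmitter T4 0.685, Transmitter T1 0.218, Transmitter T5 0.085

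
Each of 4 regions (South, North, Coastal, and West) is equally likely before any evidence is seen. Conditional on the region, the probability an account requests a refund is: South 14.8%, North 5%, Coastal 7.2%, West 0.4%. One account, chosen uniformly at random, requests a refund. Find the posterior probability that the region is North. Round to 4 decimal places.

0.1825

Since the prior is uniform, the posterior is proportional to the likelihood:
  South: 0.148
  North: 0.05
  Coastal: 0.072
  West: 0.004
Normalizing constant = 0.274.
P(North | evidence) = 0.05 / 0.274 ≈ 0.1825.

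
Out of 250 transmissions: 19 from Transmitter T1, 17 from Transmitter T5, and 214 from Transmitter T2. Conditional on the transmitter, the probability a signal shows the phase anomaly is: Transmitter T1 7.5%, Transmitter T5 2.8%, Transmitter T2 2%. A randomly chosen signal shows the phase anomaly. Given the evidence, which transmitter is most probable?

Unnormalized posteriors (prior × likelihood):
  Transmitter T1: 0.076 × 0.075 = 0.0057
  Transmitter T5: 0.068 × 0.028 = 0.001904
  Transmitter T2: 0.856 × 0.02 = 0.01712
Sum = 0.024724.
Largest term belongs to Transmitter T2, so Transmitter T2 is most probable.

Transmitter T2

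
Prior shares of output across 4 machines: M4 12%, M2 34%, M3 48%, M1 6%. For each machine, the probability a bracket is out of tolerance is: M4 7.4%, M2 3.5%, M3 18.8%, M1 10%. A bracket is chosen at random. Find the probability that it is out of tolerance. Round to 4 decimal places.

Compute prior × likelihood for every hypothesis:
  M4: 0.12 × 0.074 = 0.00888
  M2: 0.34 × 0.035 = 0.0119
  M3: 0.48 × 0.188 = 0.09024
  M1: 0.06 × 0.1 = 0.006
P(oversize) = 0.00888 + 0.0119 + 0.09024 + 0.006 = 0.11702 → 0.1170.

0.1170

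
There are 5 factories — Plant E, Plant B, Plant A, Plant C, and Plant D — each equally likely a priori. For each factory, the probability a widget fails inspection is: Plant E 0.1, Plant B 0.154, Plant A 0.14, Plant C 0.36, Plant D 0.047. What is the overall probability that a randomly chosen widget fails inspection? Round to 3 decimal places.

0.160

Since the prior is uniform, the posterior is proportional to the likelihood:
  Plant E: 0.1
  Plant B: 0.154
  Plant A: 0.14
  Plant C: 0.36
  Plant D: 0.047
P(nonconforming) = (1/5) × (0.1 + 0.154 + 0.14 + 0.36 + 0.047) = 0.801/5 ≈ 0.160.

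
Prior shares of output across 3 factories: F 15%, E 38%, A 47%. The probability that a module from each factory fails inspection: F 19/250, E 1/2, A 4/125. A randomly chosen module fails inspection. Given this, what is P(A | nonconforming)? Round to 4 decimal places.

0.0695

Prior × likelihood for each hypothesis:
  F: 0.15 × 0.076 = 0.0114
  E: 0.38 × 0.5 = 0.19
  A: 0.47 × 0.032 = 0.01504
Normalizing constant = 0.21644.
P(A | evidence) = 0.01504 / 0.21644 ≈ 0.0695.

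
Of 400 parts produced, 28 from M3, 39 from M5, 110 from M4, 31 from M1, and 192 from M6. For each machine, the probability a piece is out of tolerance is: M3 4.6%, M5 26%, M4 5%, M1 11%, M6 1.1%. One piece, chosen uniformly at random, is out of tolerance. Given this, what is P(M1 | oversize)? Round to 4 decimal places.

By Bayes' rule, posterior ∝ prior × likelihood:
  M3: 0.07 × 0.046 = 0.00322
  M5: 0.0975 × 0.26 = 0.02535
  M4: 0.275 × 0.05 = 0.01375
  M1: 0.0775 × 0.11 = 0.008525
  M6: 0.48 × 0.011 = 0.00528
Normalizing constant = 0.056125.
P(M1 | evidence) = 0.008525 / 0.056125 ≈ 0.1519.

0.1519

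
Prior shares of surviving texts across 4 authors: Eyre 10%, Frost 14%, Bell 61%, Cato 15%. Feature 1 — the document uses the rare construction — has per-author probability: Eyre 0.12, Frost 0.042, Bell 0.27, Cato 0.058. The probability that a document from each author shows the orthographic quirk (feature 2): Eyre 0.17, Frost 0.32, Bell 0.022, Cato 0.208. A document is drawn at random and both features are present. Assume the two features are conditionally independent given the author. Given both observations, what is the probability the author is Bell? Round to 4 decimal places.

By Bayes' rule, posterior ∝ prior × likelihood:
  Eyre: 0.1 × 0.12 × 0.17 = 0.00204
  Frost: 0.14 × 0.042 × 0.32 = 0.0018816
  Bell: 0.61 × 0.27 × 0.022 = 0.0036234
  Cato: 0.15 × 0.058 × 0.208 = 0.0018096
Normalizing constant = 0.0093546.
P(Bell | evidence) = 0.0036234 / 0.0093546 ≈ 0.3873.

0.3873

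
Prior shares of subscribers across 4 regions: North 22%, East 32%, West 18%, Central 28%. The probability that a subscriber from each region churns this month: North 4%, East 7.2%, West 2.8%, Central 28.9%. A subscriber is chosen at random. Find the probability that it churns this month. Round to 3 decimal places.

Compute prior × likelihood for every hypothesis:
  North: 0.22 × 0.04 = 0.0088
  East: 0.32 × 0.072 = 0.02304
  West: 0.18 × 0.028 = 0.00504
  Central: 0.28 × 0.289 = 0.08092
P(churn) = 0.0088 + 0.02304 + 0.00504 + 0.08092 = 0.1178 → 0.118.

0.118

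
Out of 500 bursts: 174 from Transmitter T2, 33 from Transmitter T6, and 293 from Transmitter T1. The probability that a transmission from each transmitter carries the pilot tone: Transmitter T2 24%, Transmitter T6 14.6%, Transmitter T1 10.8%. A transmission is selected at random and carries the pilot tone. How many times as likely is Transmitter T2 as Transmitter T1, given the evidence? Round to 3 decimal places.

1.320

By Bayes' rule, posterior ∝ prior × likelihood:
  Transmitter T2: 0.348 × 0.24 = 0.08352
  Transmitter T6: 0.066 × 0.146 = 0.009636
  Transmitter T1: 0.586 × 0.108 = 0.063288
Normalizing constant = 0.156444.
The ratio is 0.08352 / 0.063288 (the normalizer cancels) = 1.320.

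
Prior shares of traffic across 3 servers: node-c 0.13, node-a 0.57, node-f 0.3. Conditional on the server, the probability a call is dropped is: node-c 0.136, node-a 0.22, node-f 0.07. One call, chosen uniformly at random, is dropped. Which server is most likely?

Prior × likelihood for each hypothesis:
  node-c: 0.13 × 0.136 = 0.01768
  node-a: 0.57 × 0.22 = 0.1254
  node-f: 0.3 × 0.07 = 0.021
Sum = 0.16408.
Largest term belongs to node-a, so node-a is most probable.

node-a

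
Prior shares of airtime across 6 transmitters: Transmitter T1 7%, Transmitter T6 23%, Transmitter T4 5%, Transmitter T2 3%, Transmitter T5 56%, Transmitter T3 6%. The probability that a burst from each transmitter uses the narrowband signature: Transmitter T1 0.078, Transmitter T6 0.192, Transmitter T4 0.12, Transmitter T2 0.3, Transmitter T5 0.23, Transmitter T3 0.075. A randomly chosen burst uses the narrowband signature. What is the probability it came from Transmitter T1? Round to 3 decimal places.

0.028

By Bayes' rule, posterior ∝ prior × likelihood:
  Transmitter T1: 0.07 × 0.078 = 0.00546
  Transmitter T6: 0.23 × 0.192 = 0.04416
  Transmitter T4: 0.05 × 0.12 = 0.006
  Transmitter T2: 0.03 × 0.3 = 0.009
  Transmitter T5: 0.56 × 0.23 = 0.1288
  Transmitter T3: 0.06 × 0.075 = 0.0045
Sum = 0.19792.
P(Transmitter T1 | evidence) = 0.00546 / 0.19792 ≈ 0.028.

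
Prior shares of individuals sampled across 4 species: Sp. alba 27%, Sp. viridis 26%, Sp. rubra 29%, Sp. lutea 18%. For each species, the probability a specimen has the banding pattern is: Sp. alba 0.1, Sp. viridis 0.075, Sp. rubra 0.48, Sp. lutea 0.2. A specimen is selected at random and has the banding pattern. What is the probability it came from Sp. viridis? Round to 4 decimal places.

0.0880

Unnormalized posteriors (prior × likelihood):
  Sp. alba: 0.27 × 0.1 = 0.027
  Sp. viridis: 0.26 × 0.075 = 0.0195
  Sp. rubra: 0.29 × 0.48 = 0.1392
  Sp. lutea: 0.18 × 0.2 = 0.036
Total = 0.2217.
P(Sp. viridis | evidence) = 0.0195 / 0.2217 ≈ 0.0880.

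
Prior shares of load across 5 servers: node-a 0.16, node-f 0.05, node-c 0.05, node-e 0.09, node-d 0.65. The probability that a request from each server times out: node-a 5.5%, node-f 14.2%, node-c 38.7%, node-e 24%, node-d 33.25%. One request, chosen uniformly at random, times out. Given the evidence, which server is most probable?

node-d

Unnormalized posteriors (prior × likelihood):
  node-a: 0.16 × 0.055 = 0.0088
  node-f: 0.05 × 0.142 = 0.0071
  node-c: 0.05 × 0.387 = 0.01935
  node-e: 0.09 × 0.24 = 0.0216
  node-d: 0.65 × 0.3325 = 0.216125
Normalizing constant = 0.272975.
Largest term belongs to node-d, so node-d is most probable.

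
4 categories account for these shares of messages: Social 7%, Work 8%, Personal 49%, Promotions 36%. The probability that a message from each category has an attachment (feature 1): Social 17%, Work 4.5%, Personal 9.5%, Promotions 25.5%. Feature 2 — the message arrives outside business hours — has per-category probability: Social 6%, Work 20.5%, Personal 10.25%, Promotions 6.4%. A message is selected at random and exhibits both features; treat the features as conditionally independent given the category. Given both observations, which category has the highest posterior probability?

Promotions

Prior × likelihood for each hypothesis:
  Social: 0.07 × 0.17 × 0.06 = 0.000714
  Work: 0.08 × 0.045 × 0.205 = 0.000738
  Personal: 0.49 × 0.095 × 0.1025 = 0.004771375
  Promotions: 0.36 × 0.255 × 0.064 = 0.0058752
Sum = 0.012098575.
Largest term belongs to Promotions, so Promotions is most probable.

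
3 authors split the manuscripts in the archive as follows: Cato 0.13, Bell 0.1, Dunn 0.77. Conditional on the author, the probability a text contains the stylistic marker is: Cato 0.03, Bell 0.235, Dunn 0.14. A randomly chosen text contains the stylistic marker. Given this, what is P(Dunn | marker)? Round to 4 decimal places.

Prior × likelihood for each hypothesis:
  Cato: 0.13 × 0.03 = 0.0039
  Bell: 0.1 × 0.235 = 0.0235
  Dunn: 0.77 × 0.14 = 0.1078
Sum = 0.1352.
P(Dunn | evidence) = 0.1078 / 0.1352 ≈ 0.7973.

0.7973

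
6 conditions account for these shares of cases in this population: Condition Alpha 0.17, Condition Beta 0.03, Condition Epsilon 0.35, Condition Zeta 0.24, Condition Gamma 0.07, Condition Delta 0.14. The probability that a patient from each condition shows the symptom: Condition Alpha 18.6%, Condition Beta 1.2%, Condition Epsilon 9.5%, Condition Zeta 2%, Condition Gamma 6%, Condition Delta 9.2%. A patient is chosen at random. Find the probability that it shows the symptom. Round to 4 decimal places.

Prior × likelihood for each hypothesis:
  Condition Alpha: 0.17 × 0.186 = 0.03162
  Condition Beta: 0.03 × 0.012 = 0.00036
  Condition Epsilon: 0.35 × 0.095 = 0.03325
  Condition Zeta: 0.24 × 0.02 = 0.0048
  Condition Gamma: 0.07 × 0.06 = 0.0042
  Condition Delta: 0.14 × 0.092 = 0.01288
P(symptomatic) = 0.03162 + 0.00036 + 0.03325 + 0.0048 + 0.0042 + 0.01288 = 0.08711 → 0.0871.

0.0871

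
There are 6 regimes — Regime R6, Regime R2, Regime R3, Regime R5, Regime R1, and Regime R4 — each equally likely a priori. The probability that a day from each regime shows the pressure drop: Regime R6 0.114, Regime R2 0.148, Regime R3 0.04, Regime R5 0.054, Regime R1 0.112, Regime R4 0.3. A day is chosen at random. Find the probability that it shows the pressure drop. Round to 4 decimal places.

0.1280

Since the prior is uniform, the posterior is proportional to the likelihood:
  Regime R6: 0.114
  Regime R2: 0.148
  Regime R3: 0.04
  Regime R5: 0.054
  Regime R1: 0.112
  Regime R4: 0.3
P(drop) = (1/6) × (0.114 + 0.148 + 0.04 + 0.054 + 0.112 + 0.3) = 0.768/6 ≈ 0.1280.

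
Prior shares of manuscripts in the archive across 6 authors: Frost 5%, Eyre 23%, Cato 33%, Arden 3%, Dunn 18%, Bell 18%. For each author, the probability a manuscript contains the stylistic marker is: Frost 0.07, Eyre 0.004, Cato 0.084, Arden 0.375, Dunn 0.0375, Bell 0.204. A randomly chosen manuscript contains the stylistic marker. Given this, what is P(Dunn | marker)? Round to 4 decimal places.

0.0777

Prior × likelihood for each hypothesis:
  Frost: 0.05 × 0.07 = 0.0035
  Eyre: 0.23 × 0.004 = 0.00092
  Cato: 0.33 × 0.084 = 0.02772
  Arden: 0.03 × 0.375 = 0.01125
  Dunn: 0.18 × 0.0375 = 0.00675
  Bell: 0.18 × 0.204 = 0.03672
Total = 0.08686.
P(Dunn | evidence) = 0.00675 / 0.08686 ≈ 0.0777.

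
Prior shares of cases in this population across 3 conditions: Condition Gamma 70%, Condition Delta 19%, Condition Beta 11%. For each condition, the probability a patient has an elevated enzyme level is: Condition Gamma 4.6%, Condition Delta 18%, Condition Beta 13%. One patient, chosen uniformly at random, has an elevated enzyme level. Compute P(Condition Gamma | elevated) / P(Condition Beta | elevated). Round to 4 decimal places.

2.2517

Prior × likelihood for each hypothesis:
  Condition Gamma: 0.7 × 0.046 = 0.0322
  Condition Delta: 0.19 × 0.18 = 0.0342
  Condition Beta: 0.11 × 0.13 = 0.0143
Total = 0.0807.
The ratio is 0.0322 / 0.0143 (the normalizer cancels) = 2.2517.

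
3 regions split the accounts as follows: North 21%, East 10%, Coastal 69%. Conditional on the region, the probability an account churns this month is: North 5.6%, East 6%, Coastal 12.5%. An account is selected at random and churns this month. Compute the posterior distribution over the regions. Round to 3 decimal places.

North 0.113, East 0.058, Coastal 0.829

Unnormalized posteriors (prior × likelihood):
  North: 0.21 × 0.056 = 0.01176
  East: 0.1 × 0.06 = 0.006
  Coastal: 0.69 × 0.125 = 0.08625
Total = 0.10401.
P(North | churn) = 0.01176/0.10401 ≈ 0.113
P(East | churn) = 0.006/0.10401 ≈ 0.058
P(Coastal | churn) = 0.08625/0.10401 ≈ 0.829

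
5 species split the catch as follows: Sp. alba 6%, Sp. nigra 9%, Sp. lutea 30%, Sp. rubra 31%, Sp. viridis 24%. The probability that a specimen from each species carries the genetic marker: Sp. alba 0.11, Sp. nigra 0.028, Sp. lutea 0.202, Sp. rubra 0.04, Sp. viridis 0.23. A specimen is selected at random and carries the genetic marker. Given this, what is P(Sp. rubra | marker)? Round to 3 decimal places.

Compute prior × likelihood for every hypothesis:
  Sp. alba: 0.06 × 0.11 = 0.0066
  Sp. nigra: 0.09 × 0.028 = 0.00252
  Sp. lutea: 0.3 × 0.202 = 0.0606
  Sp. rubra: 0.31 × 0.04 = 0.0124
  Sp. viridis: 0.24 × 0.23 = 0.0552
Normalizing constant = 0.13732.
P(Sp. rubra | evidence) = 0.0124 / 0.13732 ≈ 0.090.

0.090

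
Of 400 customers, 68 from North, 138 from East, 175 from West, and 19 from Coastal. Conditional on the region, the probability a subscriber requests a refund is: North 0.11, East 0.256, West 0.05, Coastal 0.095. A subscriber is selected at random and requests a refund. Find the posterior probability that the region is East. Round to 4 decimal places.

0.6620

Prior × likelihood for each hypothesis:
  North: 0.17 × 0.11 = 0.0187
  East: 0.345 × 0.256 = 0.08832
  West: 0.4375 × 0.05 = 0.021875
  Coastal: 0.0475 × 0.095 = 0.0045125
Total = 0.1334075.
P(East | evidence) = 0.08832 / 0.1334075 ≈ 0.6620.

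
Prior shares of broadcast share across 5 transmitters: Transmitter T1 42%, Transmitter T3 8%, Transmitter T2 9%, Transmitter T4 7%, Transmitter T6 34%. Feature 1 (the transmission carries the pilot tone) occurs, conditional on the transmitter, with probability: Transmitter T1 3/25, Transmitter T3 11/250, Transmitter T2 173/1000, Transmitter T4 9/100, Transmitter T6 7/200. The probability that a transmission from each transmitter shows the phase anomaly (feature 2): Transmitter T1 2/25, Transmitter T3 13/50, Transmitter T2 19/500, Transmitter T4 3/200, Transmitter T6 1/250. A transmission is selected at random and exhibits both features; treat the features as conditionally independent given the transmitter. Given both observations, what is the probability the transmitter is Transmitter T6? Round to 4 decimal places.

Unnormalized posteriors (prior × likelihood):
  Transmitter T1: 0.42 × 0.12 × 0.08 = 0.004032
  Transmitter T3: 0.08 × 0.044 × 0.26 = 0.0009152
  Transmitter T2: 0.09 × 0.173 × 0.038 = 0.00059166
  Transmitter T4: 0.07 × 0.09 × 0.015 = 0.0000945
  Transmitter T6: 0.34 × 0.035 × 0.004 = 0.0000476
Total = 0.00568096.
P(Transmitter T6 | evidence) = 0.0000476 / 0.00568096 ≈ 0.0084.

0.0084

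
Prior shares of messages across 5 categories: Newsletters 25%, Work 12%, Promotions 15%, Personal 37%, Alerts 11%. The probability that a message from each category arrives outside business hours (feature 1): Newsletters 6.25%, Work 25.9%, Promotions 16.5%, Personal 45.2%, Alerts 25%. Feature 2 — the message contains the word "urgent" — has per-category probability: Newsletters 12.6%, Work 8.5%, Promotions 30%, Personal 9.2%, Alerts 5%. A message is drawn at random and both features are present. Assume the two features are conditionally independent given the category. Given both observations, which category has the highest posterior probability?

Personal

By Bayes' rule, posterior ∝ prior × likelihood:
  Newsletters: 0.25 × 0.0625 × 0.126 = 0.00196875
  Work: 0.12 × 0.259 × 0.085 = 0.0026418
  Promotions: 0.15 × 0.165 × 0.3 = 0.007425
  Personal: 0.37 × 0.452 × 0.092 = 0.01538608
  Alerts: 0.11 × 0.25 × 0.05 = 0.001375
Normalizing constant = 0.02879663.
Largest term belongs to Personal, so Personal is most probable.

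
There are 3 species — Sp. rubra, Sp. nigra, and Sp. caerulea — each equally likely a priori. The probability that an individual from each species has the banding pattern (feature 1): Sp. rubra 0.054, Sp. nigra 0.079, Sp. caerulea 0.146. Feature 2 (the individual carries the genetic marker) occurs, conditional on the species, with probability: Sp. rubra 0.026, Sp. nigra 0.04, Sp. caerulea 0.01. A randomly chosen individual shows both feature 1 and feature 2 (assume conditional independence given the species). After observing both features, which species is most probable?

Since the prior is uniform, the posterior is proportional to the likelihood:
  Sp. rubra: 0.054 × 0.026 = 0.001404
  Sp. nigra: 0.079 × 0.04 = 0.00316
  Sp. caerulea: 0.146 × 0.01 = 0.00146
Sum = 0.006024.
Largest term belongs to Sp. nigra, so Sp. nigra is most probable.

Sp. nigra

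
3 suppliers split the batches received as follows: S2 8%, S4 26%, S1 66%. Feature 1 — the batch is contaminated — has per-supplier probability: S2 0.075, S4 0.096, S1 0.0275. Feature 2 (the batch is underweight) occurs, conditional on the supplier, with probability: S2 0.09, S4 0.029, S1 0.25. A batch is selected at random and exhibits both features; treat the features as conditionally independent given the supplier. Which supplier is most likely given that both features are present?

S1

By Bayes' rule, posterior ∝ prior × likelihood:
  S2: 0.08 × 0.075 × 0.09 = 0.00054
  S4: 0.26 × 0.096 × 0.029 = 0.00072384
  S1: 0.66 × 0.0275 × 0.25 = 0.0045375
Total = 0.00580134.
Largest term belongs to S1, so S1 is most probable.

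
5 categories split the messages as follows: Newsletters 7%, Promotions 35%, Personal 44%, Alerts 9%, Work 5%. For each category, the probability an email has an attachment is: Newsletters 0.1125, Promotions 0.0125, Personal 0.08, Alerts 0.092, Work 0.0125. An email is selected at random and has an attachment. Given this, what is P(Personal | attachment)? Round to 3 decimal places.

0.625

Unnormalized posteriors (prior × likelihood):
  Newsletters: 0.07 × 0.1125 = 0.007875
  Promotions: 0.35 × 0.0125 = 0.004375
  Personal: 0.44 × 0.08 = 0.0352
  Alerts: 0.09 × 0.092 = 0.00828
  Work: 0.05 × 0.0125 = 0.000625
Normalizing constant = 0.056355.
P(Personal | evidence) = 0.0352 / 0.056355 ≈ 0.625.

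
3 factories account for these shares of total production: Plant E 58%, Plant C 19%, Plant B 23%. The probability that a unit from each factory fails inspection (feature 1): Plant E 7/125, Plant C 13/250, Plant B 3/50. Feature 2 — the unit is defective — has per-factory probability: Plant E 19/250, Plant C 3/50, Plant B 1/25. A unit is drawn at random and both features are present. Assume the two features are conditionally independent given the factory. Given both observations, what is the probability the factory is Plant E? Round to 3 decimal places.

0.683

Unnormalized posteriors (prior × likelihood):
  Plant E: 0.58 × 0.056 × 0.076 = 0.00246848
  Plant C: 0.19 × 0.052 × 0.06 = 0.0005928
  Plant B: 0.23 × 0.06 × 0.04 = 0.000552
Normalizing constant = 0.00361328.
P(Plant E | evidence) = 0.00246848 / 0.00361328 ≈ 0.683.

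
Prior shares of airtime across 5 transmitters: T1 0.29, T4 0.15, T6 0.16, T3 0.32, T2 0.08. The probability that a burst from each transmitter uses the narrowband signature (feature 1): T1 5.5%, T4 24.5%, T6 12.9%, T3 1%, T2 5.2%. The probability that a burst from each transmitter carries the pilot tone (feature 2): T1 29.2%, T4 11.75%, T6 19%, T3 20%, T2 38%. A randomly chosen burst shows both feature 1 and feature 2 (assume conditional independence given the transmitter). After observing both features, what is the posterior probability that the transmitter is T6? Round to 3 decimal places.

Prior × likelihood for each hypothesis:
  T1: 0.29 × 0.055 × 0.292 = 0.0046574
  T4: 0.15 × 0.245 × 0.1175 = 0.004318125
  T6: 0.16 × 0.129 × 0.19 = 0.0039216
  T3: 0.32 × 0.01 × 0.2 = 0.00064
  T2: 0.08 × 0.052 × 0.38 = 0.0015808
Normalizing constant = 0.015117925.
P(T6 | evidence) = 0.0039216 / 0.015117925 ≈ 0.259.

0.259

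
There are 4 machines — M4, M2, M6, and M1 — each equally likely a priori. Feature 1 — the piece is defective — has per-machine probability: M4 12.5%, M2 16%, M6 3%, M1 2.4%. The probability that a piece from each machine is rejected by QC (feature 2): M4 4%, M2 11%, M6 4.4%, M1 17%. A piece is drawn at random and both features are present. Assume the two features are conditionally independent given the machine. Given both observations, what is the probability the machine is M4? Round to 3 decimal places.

With a uniform prior (1/4 each), posterior ∝ likelihood:
  M4: 0.125 × 0.04 = 0.005
  M2: 0.16 × 0.11 = 0.0176
  M6: 0.03 × 0.044 = 0.00132
  M1: 0.024 × 0.17 = 0.00408
Sum = 0.028.
P(M4 | evidence) = 0.005 / 0.028 ≈ 0.179.

0.179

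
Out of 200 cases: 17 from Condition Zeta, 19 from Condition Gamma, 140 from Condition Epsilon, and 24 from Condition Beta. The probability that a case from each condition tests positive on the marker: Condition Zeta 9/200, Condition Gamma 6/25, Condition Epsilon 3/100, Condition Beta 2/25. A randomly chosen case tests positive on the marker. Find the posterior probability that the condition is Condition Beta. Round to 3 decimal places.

0.168

By Bayes' rule, posterior ∝ prior × likelihood:
  Condition Zeta: 0.085 × 0.045 = 0.003825
  Condition Gamma: 0.095 × 0.24 = 0.0228
  Condition Epsilon: 0.7 × 0.03 = 0.021
  Condition Beta: 0.12 × 0.08 = 0.0096
Sum = 0.057225.
P(Condition Beta | evidence) = 0.0096 / 0.057225 ≈ 0.168.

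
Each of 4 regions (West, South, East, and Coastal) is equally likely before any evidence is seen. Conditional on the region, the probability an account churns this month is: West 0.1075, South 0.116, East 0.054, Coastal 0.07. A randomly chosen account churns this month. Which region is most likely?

With a uniform prior (1/4 each), posterior ∝ likelihood:
  West: 0.1075
  South: 0.116
  East: 0.054
  Coastal: 0.07
Sum = 0.3475.
Largest term belongs to South, so South is most probable.

South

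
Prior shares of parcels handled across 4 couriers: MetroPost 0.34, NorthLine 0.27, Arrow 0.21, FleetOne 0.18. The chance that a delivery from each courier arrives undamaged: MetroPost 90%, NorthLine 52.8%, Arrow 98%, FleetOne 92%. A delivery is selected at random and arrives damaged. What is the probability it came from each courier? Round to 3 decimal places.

Taking complements, P(damaged | each) = MetroPost 0.1, NorthLine 0.472, Arrow 0.02, FleetOne 0.08.
Prior × likelihood for each hypothesis:
  MetroPost: 0.34 × 0.1 = 0.034
  NorthLine: 0.27 × 0.472 = 0.12744
  Arrow: 0.21 × 0.02 = 0.0042
  FleetOne: 0.18 × 0.08 = 0.0144
Total = 0.18004.
P(MetroPost | damaged) = 0.034/0.18004 ≈ 0.189
P(NorthLine | damaged) = 0.12744/0.18004 ≈ 0.708
P(Arrow | damaged) = 0.0042/0.18004 ≈ 0.023
P(FleetOne | damaged) = 0.0144/0.18004 ≈ 0.080

MetroPost 0.189, NorthLine 0.708, Arrow 0.023, FleetOne 0.080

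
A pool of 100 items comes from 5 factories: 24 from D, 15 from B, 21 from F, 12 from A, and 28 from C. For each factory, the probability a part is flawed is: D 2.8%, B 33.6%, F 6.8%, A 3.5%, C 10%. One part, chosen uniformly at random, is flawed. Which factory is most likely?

B

Unnormalized posteriors (prior × likelihood):
  D: 0.24 × 0.028 = 0.00672
  B: 0.15 × 0.336 = 0.0504
  F: 0.21 × 0.068 = 0.01428
  A: 0.12 × 0.035 = 0.0042
  C: 0.28 × 0.1 = 0.028
Total = 0.1036.
Largest term belongs to B, so B is most probable.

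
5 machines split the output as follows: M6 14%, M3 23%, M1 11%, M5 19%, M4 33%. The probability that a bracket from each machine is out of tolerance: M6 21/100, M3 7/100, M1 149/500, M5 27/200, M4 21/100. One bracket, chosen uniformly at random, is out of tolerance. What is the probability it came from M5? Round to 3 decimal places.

Prior × likelihood for each hypothesis:
  M6: 0.14 × 0.21 = 0.0294
  M3: 0.23 × 0.07 = 0.0161
  M1: 0.11 × 0.298 = 0.03278
  M5: 0.19 × 0.135 = 0.02565
  M4: 0.33 × 0.21 = 0.0693
Total = 0.17323.
P(M5 | evidence) = 0.02565 / 0.17323 ≈ 0.148.

0.148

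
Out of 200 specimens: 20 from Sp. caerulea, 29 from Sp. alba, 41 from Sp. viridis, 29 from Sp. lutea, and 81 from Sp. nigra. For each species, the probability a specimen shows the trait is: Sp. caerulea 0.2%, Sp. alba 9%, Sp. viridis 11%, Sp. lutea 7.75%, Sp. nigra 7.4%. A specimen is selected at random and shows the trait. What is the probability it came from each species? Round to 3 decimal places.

Unnormalized posteriors (prior × likelihood):
  Sp. caerulea: 0.1 × 0.002 = 0.0002
  Sp. alba: 0.145 × 0.09 = 0.01305
  Sp. viridis: 0.205 × 0.11 = 0.02255
  Sp. lutea: 0.145 × 0.0775 = 0.0112375
  Sp. nigra: 0.405 × 0.074 = 0.02997
Total = 0.0770075.
P(Sp. caerulea | trait) = 0.0002/0.0770075 ≈ 0.003
P(Sp. alba | trait) = 0.01305/0.0770075 ≈ 0.169
P(Sp. viridis | trait) = 0.02255/0.0770075 ≈ 0.293
P(Sp. lutea | trait) = 0.0112375/0.0770075 ≈ 0.146
P(Sp. nigra | trait) = 0.02997/0.0770075 ≈ 0.389

Sp. caerulea 0.003, Sp. alba 0.169, Sp. viridis 0.293, Sp. lutea 0.146, Sp. nigra 0.389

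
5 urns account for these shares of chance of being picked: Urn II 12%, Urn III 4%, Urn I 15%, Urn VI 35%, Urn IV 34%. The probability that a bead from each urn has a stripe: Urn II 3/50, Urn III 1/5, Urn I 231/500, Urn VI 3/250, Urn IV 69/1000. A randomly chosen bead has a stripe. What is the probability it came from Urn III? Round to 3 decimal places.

0.071

Unnormalized posteriors (prior × likelihood):
  Urn II: 0.12 × 0.06 = 0.0072
  Urn III: 0.04 × 0.2 = 0.008
  Urn I: 0.15 × 0.462 = 0.0693
  Urn VI: 0.35 × 0.012 = 0.0042
  Urn IV: 0.34 × 0.069 = 0.02346
Normalizing constant = 0.11216.
P(Urn III | evidence) = 0.008 / 0.11216 ≈ 0.071.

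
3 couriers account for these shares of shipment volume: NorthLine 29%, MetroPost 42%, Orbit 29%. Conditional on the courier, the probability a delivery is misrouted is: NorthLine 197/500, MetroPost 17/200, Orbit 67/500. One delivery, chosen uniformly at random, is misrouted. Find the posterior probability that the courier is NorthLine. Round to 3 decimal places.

By Bayes' rule, posterior ∝ prior × likelihood:
  NorthLine: 0.29 × 0.394 = 0.11426
  MetroPost: 0.42 × 0.085 = 0.0357
  Orbit: 0.29 × 0.134 = 0.03886
Total = 0.18882.
P(NorthLine | evidence) = 0.11426 / 0.18882 ≈ 0.605.

0.605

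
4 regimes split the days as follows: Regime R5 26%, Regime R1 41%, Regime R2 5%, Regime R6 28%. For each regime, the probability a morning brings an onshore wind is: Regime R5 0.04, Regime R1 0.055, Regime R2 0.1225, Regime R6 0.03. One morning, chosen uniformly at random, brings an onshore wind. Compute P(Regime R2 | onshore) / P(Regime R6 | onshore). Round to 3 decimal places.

By Bayes' rule, posterior ∝ prior × likelihood:
  Regime R5: 0.26 × 0.04 = 0.0104
  Regime R1: 0.41 × 0.055 = 0.02255
  Regime R2: 0.05 × 0.1225 = 0.006125
  Regime R6: 0.28 × 0.03 = 0.0084
Normalizing constant = 0.047475.
The ratio is 0.006125 / 0.0084 (the normalizer cancels) = 0.729.

0.729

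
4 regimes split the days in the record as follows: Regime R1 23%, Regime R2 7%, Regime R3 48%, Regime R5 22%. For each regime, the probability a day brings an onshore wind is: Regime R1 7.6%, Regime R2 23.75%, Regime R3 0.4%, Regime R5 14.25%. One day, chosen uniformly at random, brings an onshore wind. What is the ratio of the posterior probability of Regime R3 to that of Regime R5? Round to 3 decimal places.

Prior × likelihood for each hypothesis:
  Regime R1: 0.23 × 0.076 = 0.01748
  Regime R2: 0.07 × 0.2375 = 0.016625
  Regime R3: 0.48 × 0.004 = 0.00192
  Regime R5: 0.22 × 0.1425 = 0.03135
Normalizing constant = 0.067375.
The ratio is 0.00192 / 0.03135 (the normalizer cancels) = 0.061.

0.061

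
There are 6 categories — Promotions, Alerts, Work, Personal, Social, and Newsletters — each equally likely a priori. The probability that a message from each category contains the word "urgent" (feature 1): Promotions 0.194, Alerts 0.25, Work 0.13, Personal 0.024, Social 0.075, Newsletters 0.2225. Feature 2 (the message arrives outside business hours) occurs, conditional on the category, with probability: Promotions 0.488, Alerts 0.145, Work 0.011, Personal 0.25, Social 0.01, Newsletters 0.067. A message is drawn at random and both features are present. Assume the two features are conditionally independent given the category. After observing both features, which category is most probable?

With a uniform prior (1/6 each), posterior ∝ likelihood:
  Promotions: 0.194 × 0.488 = 0.094672
  Alerts: 0.25 × 0.145 = 0.03625
  Work: 0.13 × 0.011 = 0.00143
  Personal: 0.024 × 0.25 = 0.006
  Social: 0.075 × 0.01 = 0.00075
  Newsletters: 0.2225 × 0.067 = 0.0149075
Sum = 0.1540095.
Largest term belongs to Promotions, so Promotions is most probable.

Promotions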